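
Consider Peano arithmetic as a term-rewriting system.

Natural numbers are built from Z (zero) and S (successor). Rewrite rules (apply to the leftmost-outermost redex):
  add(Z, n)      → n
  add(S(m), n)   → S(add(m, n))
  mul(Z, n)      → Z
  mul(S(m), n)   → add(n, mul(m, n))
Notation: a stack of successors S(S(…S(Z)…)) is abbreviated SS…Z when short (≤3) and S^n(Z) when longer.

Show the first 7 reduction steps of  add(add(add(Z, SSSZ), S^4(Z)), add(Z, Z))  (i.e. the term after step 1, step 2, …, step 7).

Answer: after 7 steps: S(S(S(add(add(Z, S^4(Z)), add(Z, Z)))))

Working:
  start: add(add(add(Z, SSSZ), S^4(Z)), add(Z, Z))
  [1] add(add(SSSZ, S^4(Z)), add(Z, Z))
  [2] add(S(add(SSZ, S^4(Z))), add(Z, Z))
  [3] S(add(add(SSZ, S^4(Z)), add(Z, Z)))
  [4] S(add(S(add(SZ, S^4(Z))), add(Z, Z)))
  [5] S(S(add(add(SZ, S^4(Z)), add(Z, Z))))
  [6] S(S(add(S(add(Z, S^4(Z))), add(Z, Z))))
  [7] S(S(S(add(add(Z, S^4(Z)), add(Z, Z)))))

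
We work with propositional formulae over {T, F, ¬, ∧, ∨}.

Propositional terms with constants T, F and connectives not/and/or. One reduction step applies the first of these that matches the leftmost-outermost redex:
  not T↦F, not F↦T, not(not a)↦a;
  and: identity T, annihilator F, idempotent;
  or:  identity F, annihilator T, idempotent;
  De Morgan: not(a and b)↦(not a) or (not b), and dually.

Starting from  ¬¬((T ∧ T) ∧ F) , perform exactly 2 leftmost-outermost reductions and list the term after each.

Answer: after 2 steps: F

Derivation:
  start: ¬¬((T ∧ T) ∧ F)
  step 1: (T ∧ T) ∧ F
  step 2: F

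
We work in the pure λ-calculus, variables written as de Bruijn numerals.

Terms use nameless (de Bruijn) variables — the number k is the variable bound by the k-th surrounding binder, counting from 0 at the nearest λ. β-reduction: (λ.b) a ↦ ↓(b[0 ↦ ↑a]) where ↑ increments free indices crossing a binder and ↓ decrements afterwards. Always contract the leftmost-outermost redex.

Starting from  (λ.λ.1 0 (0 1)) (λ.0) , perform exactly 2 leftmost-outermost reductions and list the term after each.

  start: (λ.λ.1 0 (0 1)) (λ.0)
  [1] λ.(λ.0) 0 (0 (λ.0))
  [2] λ.0 (0 (λ.0))

Answer: after 2 steps: λ.0 (0 (λ.0))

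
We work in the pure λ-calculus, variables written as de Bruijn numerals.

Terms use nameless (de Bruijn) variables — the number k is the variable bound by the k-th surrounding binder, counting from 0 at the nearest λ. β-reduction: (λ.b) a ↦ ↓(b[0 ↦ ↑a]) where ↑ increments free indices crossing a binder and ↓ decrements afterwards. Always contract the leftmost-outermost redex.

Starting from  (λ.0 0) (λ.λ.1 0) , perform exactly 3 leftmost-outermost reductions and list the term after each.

  start: (λ.0 0) (λ.λ.1 0)
  step 1: (λ.λ.1 0) (λ.λ.1 0)
  step 2: λ.(λ.λ.1 0) 0
  step 3: λ.λ.1 0

Answer: after 3 steps: λ.λ.1 0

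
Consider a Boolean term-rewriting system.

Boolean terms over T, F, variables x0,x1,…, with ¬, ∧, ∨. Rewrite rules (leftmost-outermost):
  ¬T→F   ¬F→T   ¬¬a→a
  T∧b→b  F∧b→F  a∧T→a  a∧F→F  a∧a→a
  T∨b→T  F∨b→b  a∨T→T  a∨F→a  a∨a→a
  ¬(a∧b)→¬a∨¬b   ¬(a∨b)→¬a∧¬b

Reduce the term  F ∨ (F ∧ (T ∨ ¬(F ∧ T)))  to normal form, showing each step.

  start: F ∨ (F ∧ (T ∨ ¬(F ∧ T)))
  →1  F ∧ (T ∨ ¬(F ∧ T))
  →2  F

Answer: normal form = F  (in 2 steps)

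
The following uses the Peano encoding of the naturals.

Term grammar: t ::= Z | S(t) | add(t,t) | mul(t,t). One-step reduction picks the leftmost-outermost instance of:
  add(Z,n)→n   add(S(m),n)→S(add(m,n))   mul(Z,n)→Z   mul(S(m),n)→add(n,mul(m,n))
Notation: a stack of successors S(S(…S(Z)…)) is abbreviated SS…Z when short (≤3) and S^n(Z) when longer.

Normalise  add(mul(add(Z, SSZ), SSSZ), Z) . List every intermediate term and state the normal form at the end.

  start: add(mul(add(Z, SSZ), SSSZ), Z)
  step 1: add(mul(SSZ, SSSZ), Z)
  step 2: add(add(SSSZ, mul(SZ, SSSZ)), Z)
  step 3: add(S(add(SSZ, mul(SZ, SSSZ))), Z)
  step 4: S(add(add(SSZ, mul(SZ, SSSZ)), Z))
  step 5: S(add(S(add(SZ, mul(SZ, SSSZ))), Z))
  step 6: S(S(add(add(SZ, mul(SZ, SSSZ)), Z)))
  step 7: S(S(add(S(add(Z, mul(SZ, SSSZ))), Z)))
  step 8: S(S(S(add(add(Z, mul(SZ, SSSZ)), Z))))
  step 9: S(S(S(add(mul(SZ, SSSZ), Z))))
  step 10: S(S(S(add(add(SSSZ, mul(Z, SSSZ)), Z))))
  step 11: S(S(S(add(S(add(SSZ, mul(Z, SSSZ))), Z))))
  step 12: S(S(S(S(add(add(SSZ, mul(Z, SSSZ)), Z)))))
  step 13: S(S(S(S(add(S(add(SZ, mul(Z, SSSZ))), Z)))))
  step 14: S(S(S(S(S(add(add(SZ, mul(Z, SSSZ)), Z))))))
  step 15: S(S(S(S(S(add(S(add(Z, mul(Z, SSSZ))), Z))))))
  step 16: S(S(S(S(S(S(add(add(Z, mul(Z, SSSZ)), Z)))))))
  step 17: S(S(S(S(S(S(add(mul(Z, SSSZ), Z)))))))
  step 18: S(S(S(S(S(S(add(Z, Z)))))))
  step 19: S^6(Z)

Answer: normal form = S^6(Z)  (in 19 steps)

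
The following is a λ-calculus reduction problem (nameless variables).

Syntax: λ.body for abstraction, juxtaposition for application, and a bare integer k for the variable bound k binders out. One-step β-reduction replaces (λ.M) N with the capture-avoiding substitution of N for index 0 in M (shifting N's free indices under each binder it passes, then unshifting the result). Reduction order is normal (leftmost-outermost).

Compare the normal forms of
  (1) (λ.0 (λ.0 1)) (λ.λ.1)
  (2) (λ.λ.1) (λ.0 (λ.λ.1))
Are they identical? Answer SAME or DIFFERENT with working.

Answer: SAME — A ⇓ λ.λ.0 (λ.λ.1), B ⇓ λ.λ.0 (λ.λ.1)

Derivation:
Term A:
  start: (λ.0 (λ.0 1)) (λ.λ.1)
  →1  (λ.λ.1) (λ.0 (λ.λ.1))
  →2  λ.λ.0 (λ.λ.1)

Term B:
  start: (λ.λ.1) (λ.0 (λ.λ.1))
  →1  λ.λ.0 (λ.λ.1)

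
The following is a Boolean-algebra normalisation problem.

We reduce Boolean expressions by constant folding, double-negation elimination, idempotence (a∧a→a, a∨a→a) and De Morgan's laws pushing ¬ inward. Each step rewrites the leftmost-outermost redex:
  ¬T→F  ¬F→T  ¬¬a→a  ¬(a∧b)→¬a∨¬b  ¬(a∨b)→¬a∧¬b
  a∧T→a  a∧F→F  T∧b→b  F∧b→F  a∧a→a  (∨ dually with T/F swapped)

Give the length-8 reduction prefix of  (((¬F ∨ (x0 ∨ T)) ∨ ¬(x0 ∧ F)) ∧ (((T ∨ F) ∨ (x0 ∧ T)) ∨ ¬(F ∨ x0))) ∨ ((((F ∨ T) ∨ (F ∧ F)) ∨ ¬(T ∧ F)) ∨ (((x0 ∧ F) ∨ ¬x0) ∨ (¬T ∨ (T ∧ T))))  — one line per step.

  start: (((¬F ∨ (x0 ∨ T)) ∨ ¬(x0 ∧ F)) ∧ (((T ∨ F) ∨ (x0 ∧ T)) ∨ ¬(F ∨ x0))) ∨ ((((F ∨ T) ∨ (F ∧ F)) ∨ ¬(T ∧ F)) ∨ (((x0 ∧ F) ∨ ¬x0) ∨ (¬T ∨ (T ∧ T))))
  [1] (((T ∨ (x0 ∨ T)) ∨ ¬(x0 ∧ F)) ∧ (((T ∨ F) ∨ (x0 ∧ T)) ∨ ¬(F ∨ x0))) ∨ ((((F ∨ T) ∨ (F ∧ F)) ∨ ¬(T ∧ F)) ∨ (((x0 ∧ F) ∨ ¬x0) ∨ (¬T ∨ (T ∧ T))))
  [2] ((T ∨ ¬(x0 ∧ F)) ∧ (((T ∨ F) ∨ (x0 ∧ T)) ∨ ¬(F ∨ x0))) ∨ ((((F ∨ T) ∨ (F ∧ F)) ∨ ¬(T ∧ F)) ∨ (((x0 ∧ F) ∨ ¬x0) ∨ (¬T ∨ (T ∧ T))))
  [3] (T ∧ (((T ∨ F) ∨ (x0 ∧ T)) ∨ ¬(F ∨ x0))) ∨ ((((F ∨ T) ∨ (F ∧ F)) ∨ ¬(T ∧ F)) ∨ (((x0 ∧ F) ∨ ¬x0) ∨ (¬T ∨ (T ∧ T))))
  [4] (((T ∨ F) ∨ (x0 ∧ T)) ∨ ¬(F ∨ x0)) ∨ ((((F ∨ T) ∨ (F ∧ F)) ∨ ¬(T ∧ F)) ∨ (((x0 ∧ F) ∨ ¬x0) ∨ (¬T ∨ (T ∧ T))))
  [5] ((T ∨ (x0 ∧ T)) ∨ ¬(F ∨ x0)) ∨ ((((F ∨ T) ∨ (F ∧ F)) ∨ ¬(T ∧ F)) ∨ (((x0 ∧ F) ∨ ¬x0) ∨ (¬T ∨ (T ∧ T))))
  [6] (T ∨ ¬(F ∨ x0)) ∨ ((((F ∨ T) ∨ (F ∧ F)) ∨ ¬(T ∧ F)) ∨ (((x0 ∧ F) ∨ ¬x0) ∨ (¬T ∨ (T ∧ T))))
  [7] T ∨ ((((F ∨ T) ∨ (F ∧ F)) ∨ ¬(T ∧ F)) ∨ (((x0 ∧ F) ∨ ¬x0) ∨ (¬T ∨ (T ∧ T))))
  [8] T

Answer: after 8 steps: T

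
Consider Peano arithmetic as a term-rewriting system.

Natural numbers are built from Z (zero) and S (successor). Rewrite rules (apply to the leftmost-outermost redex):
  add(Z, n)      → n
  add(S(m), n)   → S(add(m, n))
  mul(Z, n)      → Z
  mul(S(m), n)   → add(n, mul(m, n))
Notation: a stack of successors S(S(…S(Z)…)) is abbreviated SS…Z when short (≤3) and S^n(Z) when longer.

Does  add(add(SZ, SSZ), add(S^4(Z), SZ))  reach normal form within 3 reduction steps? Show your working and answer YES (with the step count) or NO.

Answer: NO — after 3 steps the term is S(add(SSZ, add(S^4(Z), SZ))), not yet normal

Reduction:
  start: add(add(SZ, SSZ), add(S^4(Z), SZ))
  →1  add(S(add(Z, SSZ)), add(S^4(Z), SZ))
  →2  S(add(add(Z, SSZ), add(S^4(Z), SZ)))
  →3  S(add(SSZ, add(S^4(Z), SZ)))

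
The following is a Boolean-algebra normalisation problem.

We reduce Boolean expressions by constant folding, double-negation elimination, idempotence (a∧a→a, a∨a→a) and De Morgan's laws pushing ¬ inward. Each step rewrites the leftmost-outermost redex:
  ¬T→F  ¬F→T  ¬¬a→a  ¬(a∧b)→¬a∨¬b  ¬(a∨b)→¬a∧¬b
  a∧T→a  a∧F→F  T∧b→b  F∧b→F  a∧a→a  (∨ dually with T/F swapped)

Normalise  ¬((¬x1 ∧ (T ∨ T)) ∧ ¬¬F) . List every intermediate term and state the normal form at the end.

Answer: normal form = T  (in 10 steps)

Reduction:
  start: ¬((¬x1 ∧ (T ∨ T)) ∧ ¬¬F)
  [1] ¬(¬x1 ∧ (T ∨ T)) ∨ ¬¬¬F
  [2] (¬¬x1 ∨ ¬(T ∨ T)) ∨ ¬¬¬F
  [3] (x1 ∨ ¬(T ∨ T)) ∨ ¬¬¬F
  [4] (x1 ∨ (¬T ∧ ¬T)) ∨ ¬¬¬F
  [5] (x1 ∨ ¬T) ∨ ¬¬¬F
  [6] (x1 ∨ F) ∨ ¬¬¬F
  [7] x1 ∨ ¬¬¬F
  [8] x1 ∨ ¬F
  [9] x1 ∨ T
  [10] T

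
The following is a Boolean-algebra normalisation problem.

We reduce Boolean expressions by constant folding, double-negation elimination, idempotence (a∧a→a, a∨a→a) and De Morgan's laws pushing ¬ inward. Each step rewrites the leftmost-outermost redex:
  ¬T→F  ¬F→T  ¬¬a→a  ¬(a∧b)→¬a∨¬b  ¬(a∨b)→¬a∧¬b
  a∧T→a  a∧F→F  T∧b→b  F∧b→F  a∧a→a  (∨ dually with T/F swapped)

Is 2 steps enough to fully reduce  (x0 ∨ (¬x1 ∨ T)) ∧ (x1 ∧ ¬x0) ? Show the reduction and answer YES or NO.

Answer: NO — after 2 steps the term is T ∧ (x1 ∧ ¬x0), not yet normal

Working:
  start: (x0 ∨ (¬x1 ∨ T)) ∧ (x1 ∧ ¬x0)
  →1  (x0 ∨ T) ∧ (x1 ∧ ¬x0)
  →2  T ∧ (x1 ∧ ¬x0)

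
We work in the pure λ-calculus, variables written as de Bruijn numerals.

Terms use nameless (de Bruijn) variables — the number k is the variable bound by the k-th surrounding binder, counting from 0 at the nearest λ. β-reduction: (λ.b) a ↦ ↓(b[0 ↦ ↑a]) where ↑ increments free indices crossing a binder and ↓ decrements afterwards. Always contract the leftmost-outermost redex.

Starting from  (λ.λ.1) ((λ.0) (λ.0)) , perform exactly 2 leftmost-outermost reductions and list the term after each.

  start: (λ.λ.1) ((λ.0) (λ.0))
  [1] λ.(λ.0) (λ.0)
  [2] λ.λ.0

Answer: after 2 steps: λ.λ.0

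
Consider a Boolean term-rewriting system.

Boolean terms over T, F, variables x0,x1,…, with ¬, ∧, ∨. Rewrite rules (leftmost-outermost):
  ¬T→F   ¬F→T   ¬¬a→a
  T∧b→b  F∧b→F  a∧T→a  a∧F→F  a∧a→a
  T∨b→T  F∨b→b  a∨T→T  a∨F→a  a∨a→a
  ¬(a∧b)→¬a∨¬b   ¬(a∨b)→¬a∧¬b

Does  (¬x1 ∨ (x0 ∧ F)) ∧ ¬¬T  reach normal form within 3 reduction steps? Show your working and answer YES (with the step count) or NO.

Answer: NO — after 3 steps the term is ¬x1 ∧ T, not yet normal

Working:
  start: (¬x1 ∨ (x0 ∧ F)) ∧ ¬¬T
  [1] (¬x1 ∨ F) ∧ ¬¬T
  [2] ¬x1 ∧ ¬¬T
  [3] ¬x1 ∧ T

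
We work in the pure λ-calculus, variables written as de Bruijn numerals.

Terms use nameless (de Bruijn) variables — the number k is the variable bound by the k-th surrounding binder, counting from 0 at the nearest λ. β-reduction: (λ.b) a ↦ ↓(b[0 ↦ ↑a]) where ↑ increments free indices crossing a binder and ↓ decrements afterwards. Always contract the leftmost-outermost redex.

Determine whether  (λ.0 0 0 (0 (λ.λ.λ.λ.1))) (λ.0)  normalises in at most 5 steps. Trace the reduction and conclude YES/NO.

  start: (λ.0 0 0 (0 (λ.λ.λ.λ.1))) (λ.0)
  step 1: (λ.0) (λ.0) (λ.0) ((λ.0) (λ.λ.λ.λ.1))
  step 2: (λ.0) (λ.0) ((λ.0) (λ.λ.λ.λ.1))
  step 3: (λ.0) ((λ.0) (λ.λ.λ.λ.1))
  step 4: (λ.0) (λ.λ.λ.λ.1)
  step 5: λ.λ.λ.λ.1

Answer: YES — reaches normal form λ.λ.λ.λ.1 in 5 ≤ 5 steps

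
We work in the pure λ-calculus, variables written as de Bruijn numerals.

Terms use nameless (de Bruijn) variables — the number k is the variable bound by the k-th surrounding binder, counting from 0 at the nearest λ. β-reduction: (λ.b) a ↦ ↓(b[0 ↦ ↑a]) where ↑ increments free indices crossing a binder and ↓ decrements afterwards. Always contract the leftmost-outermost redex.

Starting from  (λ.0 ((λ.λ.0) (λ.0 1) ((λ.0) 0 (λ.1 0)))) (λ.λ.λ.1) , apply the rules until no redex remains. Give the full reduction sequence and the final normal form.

Answer: normal form = λ.λ.1  (in 2 steps)

Derivation:
  start: (λ.0 ((λ.λ.0) (λ.0 1) ((λ.0) 0 (λ.1 0)))) (λ.λ.λ.1)
  step 1: (λ.λ.λ.1) ((λ.λ.0) (λ.0 (λ.λ.λ.1)) ((λ.0) (λ.λ.λ.1) (λ.(λ.λ.λ.1) 0)))
  step 2: λ.λ.1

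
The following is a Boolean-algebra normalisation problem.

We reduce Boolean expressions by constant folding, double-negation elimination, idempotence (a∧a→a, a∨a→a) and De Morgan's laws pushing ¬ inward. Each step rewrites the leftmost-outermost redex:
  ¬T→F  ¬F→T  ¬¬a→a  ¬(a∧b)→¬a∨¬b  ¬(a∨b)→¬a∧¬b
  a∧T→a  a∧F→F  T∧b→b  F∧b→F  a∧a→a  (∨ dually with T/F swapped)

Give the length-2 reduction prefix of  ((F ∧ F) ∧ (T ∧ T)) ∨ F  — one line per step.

Answer: after 2 steps: F ∧ (T ∧ T)

Reduction:
  start: ((F ∧ F) ∧ (T ∧ T)) ∨ F
  [1] (F ∧ F) ∧ (T ∧ T)
  [2] F ∧ (T ∧ T)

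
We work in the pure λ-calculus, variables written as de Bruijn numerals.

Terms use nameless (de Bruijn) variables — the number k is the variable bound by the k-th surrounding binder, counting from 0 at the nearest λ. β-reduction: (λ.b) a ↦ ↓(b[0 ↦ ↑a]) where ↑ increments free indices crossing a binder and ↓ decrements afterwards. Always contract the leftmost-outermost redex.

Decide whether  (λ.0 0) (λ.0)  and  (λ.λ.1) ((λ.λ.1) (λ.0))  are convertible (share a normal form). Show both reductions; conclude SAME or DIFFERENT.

Term A:
  start: (λ.0 0) (λ.0)
  step 1: (λ.0) (λ.0)
  step 2: λ.0

Term B:
  start: (λ.λ.1) ((λ.λ.1) (λ.0))
  step 1: λ.(λ.λ.1) (λ.0)
  step 2: λ.λ.λ.0

Answer: DIFFERENT — A ⇓ λ.0, B ⇓ λ.λ.λ.0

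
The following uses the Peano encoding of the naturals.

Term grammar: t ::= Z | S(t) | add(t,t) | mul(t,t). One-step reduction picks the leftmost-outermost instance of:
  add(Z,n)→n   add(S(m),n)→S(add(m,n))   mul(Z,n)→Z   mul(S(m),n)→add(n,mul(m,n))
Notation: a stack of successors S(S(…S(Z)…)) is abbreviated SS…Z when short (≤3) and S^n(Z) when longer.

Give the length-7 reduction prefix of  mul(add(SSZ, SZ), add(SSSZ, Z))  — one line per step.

Answer: after 7 steps: S(S(add(S(add(Z, Z)), mul(add(SZ, SZ), add(SSSZ, Z)))))

Reduction:
  start: mul(add(SSZ, SZ), add(SSSZ, Z))
  step 1: mul(S(add(SZ, SZ)), add(SSSZ, Z))
  step 2: add(add(SSSZ, Z), mul(add(SZ, SZ), add(SSSZ, Z)))
  step 3: add(S(add(SSZ, Z)), mul(add(SZ, SZ), add(SSSZ, Z)))
  step 4: S(add(add(SSZ, Z), mul(add(SZ, SZ), add(SSSZ, Z))))
  step 5: S(add(S(add(SZ, Z)), mul(add(SZ, SZ), add(SSSZ, Z))))
  step 6: S(S(add(add(SZ, Z), mul(add(SZ, SZ), add(SSSZ, Z)))))
  step 7: S(S(add(S(add(Z, Z)), mul(add(SZ, SZ), add(SSSZ, Z)))))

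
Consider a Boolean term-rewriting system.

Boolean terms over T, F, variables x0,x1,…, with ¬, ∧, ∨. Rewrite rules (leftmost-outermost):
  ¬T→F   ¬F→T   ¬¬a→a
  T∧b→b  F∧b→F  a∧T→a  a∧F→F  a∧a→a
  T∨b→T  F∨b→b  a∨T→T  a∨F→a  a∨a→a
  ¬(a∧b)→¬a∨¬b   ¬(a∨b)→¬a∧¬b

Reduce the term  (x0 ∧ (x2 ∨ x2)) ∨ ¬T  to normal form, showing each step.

Answer: normal form = x0 ∧ x2  (in 3 steps)

Derivation:
  start: (x0 ∧ (x2 ∨ x2)) ∨ ¬T
  step 1: (x0 ∧ x2) ∨ ¬T
  step 2: (x0 ∧ x2) ∨ F
  step 3: x0 ∧ x2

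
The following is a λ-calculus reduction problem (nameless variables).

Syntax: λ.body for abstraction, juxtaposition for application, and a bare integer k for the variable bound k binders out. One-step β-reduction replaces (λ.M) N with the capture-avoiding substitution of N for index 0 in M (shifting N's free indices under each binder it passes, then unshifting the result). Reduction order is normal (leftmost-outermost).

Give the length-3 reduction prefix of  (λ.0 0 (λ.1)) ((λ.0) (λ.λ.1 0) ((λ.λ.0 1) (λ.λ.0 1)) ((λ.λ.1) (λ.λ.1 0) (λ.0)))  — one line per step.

  start: (λ.0 0 (λ.1)) ((λ.0) (λ.λ.1 0) ((λ.λ.0 1) (λ.λ.0 1)) ((λ.λ.1) (λ.λ.1 0) (λ.0)))
  [1] (λ.0) (λ.λ.1 0) ((λ.λ.0 1) (λ.λ.0 1)) ((λ.λ.1) (λ.λ.1 0) (λ.0)) ((λ.0) (λ.λ.1 0) ((λ.λ.0 1) (λ.λ.0 1)) ((λ.λ.1) (λ.λ.1 0) (λ.0))) (λ.(λ.0) (λ.λ.1 0) ((λ.λ.0 1) (λ.λ.0 1)) ((λ.λ.1) (λ.λ.1 0) (λ.0)))
  [2] (λ.λ.1 0) ((λ.λ.0 1) (λ.λ.0 1)) ((λ.λ.1) (λ.λ.1 0) (λ.0)) ((λ.0) (λ.λ.1 0) ((λ.λ.0 1) (λ.λ.0 1)) ((λ.λ.1) (λ.λ.1 0) (λ.0))) (λ.(λ.0) (λ.λ.1 0) ((λ.λ.0 1) (λ.λ.0 1)) ((λ.λ.1) (λ.λ.1 0) (λ.0)))
  [3] (λ.(λ.λ.0 1) (λ.λ.0 1) 0) ((λ.λ.1) (λ.λ.1 0) (λ.0)) ((λ.0) (λ.λ.1 0) ((λ.λ.0 1) (λ.λ.0 1)) ((λ.λ.1) (λ.λ.1 0) (λ.0))) (λ.(λ.0) (λ.λ.1 0) ((λ.λ.0 1) (λ.λ.0 1)) ((λ.λ.1) (λ.λ.1 0) (λ.0)))

Answer: after 3 steps: (λ.(λ.λ.0 1) (λ.λ.0 1) 0) ((λ.λ.1) (λ.λ.1 0) (λ.0)) ((λ.0) (λ.λ.1 0) ((λ.λ.0 1) (λ.λ.0 1)) ((λ.λ.1) (λ.λ.1 0) (λ.0))) (λ.(λ.0) (λ.λ.1 0) ((λ.λ.0 1) (λ.λ.0 1)) ((λ.λ.1) (λ.λ.1 0) (λ.0)))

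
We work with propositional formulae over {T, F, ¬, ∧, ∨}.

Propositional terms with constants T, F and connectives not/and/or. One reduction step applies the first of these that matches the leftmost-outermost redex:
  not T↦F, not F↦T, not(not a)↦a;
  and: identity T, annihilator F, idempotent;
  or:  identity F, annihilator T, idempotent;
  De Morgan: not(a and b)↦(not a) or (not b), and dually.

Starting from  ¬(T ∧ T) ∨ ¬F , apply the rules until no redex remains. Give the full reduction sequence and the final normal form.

Answer: normal form = T  (in 5 steps)

Reduction:
  start: ¬(T ∧ T) ∨ ¬F
  step 1: (¬T ∨ ¬T) ∨ ¬F
  step 2: ¬T ∨ ¬F
  step 3: F ∨ ¬F
  step 4: ¬F
  step 5: T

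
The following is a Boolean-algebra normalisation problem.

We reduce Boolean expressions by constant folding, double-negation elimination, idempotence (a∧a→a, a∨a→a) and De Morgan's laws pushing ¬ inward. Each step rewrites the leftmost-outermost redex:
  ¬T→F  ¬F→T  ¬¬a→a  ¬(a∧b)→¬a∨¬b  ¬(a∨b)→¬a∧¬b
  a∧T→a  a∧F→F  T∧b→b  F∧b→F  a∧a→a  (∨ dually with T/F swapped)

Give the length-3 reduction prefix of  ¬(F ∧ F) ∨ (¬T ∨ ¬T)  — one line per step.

  start: ¬(F ∧ F) ∨ (¬T ∨ ¬T)
  step 1: (¬F ∨ ¬F) ∨ (¬T ∨ ¬T)
  step 2: ¬F ∨ (¬T ∨ ¬T)
  step 3: T ∨ (¬T ∨ ¬T)

Answer: after 3 steps: T ∨ (¬T ∨ ¬T)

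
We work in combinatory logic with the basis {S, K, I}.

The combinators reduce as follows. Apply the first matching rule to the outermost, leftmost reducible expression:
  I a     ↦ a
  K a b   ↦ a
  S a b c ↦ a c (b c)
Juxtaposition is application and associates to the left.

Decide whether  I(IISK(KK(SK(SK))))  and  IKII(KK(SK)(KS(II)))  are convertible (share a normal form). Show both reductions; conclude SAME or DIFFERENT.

Term A:
  start: I(IISK(KK(SK(SK))))
  [1] IISK(KK(SK(SK)))
  [2] ISK(KK(SK(SK)))
  [3] SK(KK(SK(SK)))
  [4] SKK

Term B:
  start: IKII(KK(SK)(KS(II)))
  [1] KII(KK(SK)(KS(II)))
  [2] I(KK(SK)(KS(II)))
  [3] KK(SK)(KS(II))
  [4] K(KS(II))
  [5] KS

Answer: DIFFERENT — A ⇓ SKK, B ⇓ KS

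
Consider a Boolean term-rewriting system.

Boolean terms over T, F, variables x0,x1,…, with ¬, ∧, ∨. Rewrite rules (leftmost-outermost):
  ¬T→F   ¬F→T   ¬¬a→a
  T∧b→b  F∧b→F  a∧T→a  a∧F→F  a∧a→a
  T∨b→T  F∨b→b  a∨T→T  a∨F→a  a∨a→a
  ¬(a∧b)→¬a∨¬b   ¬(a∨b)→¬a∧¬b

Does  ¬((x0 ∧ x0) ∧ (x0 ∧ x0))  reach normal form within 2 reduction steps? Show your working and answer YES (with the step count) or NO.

Answer: NO — after 2 steps the term is ¬(x0 ∧ x0), not yet normal

Working:
  start: ¬((x0 ∧ x0) ∧ (x0 ∧ x0))
  step 1: ¬(x0 ∧ x0) ∨ ¬(x0 ∧ x0)
  step 2: ¬(x0 ∧ x0)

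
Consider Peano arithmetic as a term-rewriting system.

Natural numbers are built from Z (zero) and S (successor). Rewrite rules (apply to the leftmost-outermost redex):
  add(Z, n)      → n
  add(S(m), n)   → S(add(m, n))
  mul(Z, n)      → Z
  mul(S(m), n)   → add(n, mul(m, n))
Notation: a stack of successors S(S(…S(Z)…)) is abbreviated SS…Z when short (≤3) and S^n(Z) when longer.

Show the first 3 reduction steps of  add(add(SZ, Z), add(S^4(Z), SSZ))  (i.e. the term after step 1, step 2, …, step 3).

  start: add(add(SZ, Z), add(S^4(Z), SSZ))
  [1] add(S(add(Z, Z)), add(S^4(Z), SSZ))
  [2] S(add(add(Z, Z), add(S^4(Z), SSZ)))
  [3] S(add(Z, add(S^4(Z), SSZ)))

Answer: after 3 steps: S(add(Z, add(S^4(Z), SSZ)))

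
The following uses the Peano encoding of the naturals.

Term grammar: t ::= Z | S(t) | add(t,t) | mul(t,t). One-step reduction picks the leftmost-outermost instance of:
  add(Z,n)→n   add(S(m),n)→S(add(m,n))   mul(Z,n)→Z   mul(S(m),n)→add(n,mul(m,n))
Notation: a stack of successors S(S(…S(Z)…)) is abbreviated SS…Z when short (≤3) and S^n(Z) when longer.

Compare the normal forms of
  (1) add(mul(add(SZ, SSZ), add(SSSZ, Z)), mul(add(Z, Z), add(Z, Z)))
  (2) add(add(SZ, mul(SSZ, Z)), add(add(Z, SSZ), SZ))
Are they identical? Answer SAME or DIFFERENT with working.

Term A:
  start: add(mul(add(SZ, SSZ), add(SSSZ, Z)), mul(add(Z, Z), add(Z, Z)))
  [1] add(mul(S(add(Z, SSZ)), add(SSSZ, Z)), mul(add(Z, Z), add(Z, Z)))
  [2] add(add(add(SSSZ, Z), mul(add(Z, SSZ), add(SSSZ, Z))), mul(add(Z, Z), add(Z, Z)))
  [3] add(add(S(add(SSZ, Z)), mul(add(Z, SSZ), add(SSSZ, Z))), mul(add(Z, Z), add(Z, Z)))
  [4] add(S(add(add(SSZ, Z), mul(add(Z, SSZ), add(SSSZ, Z)))), mul(add(Z, Z), add(Z, Z)))
  [5] S(add(add(add(SSZ, Z), mul(add(Z, SSZ), add(SSSZ, Z))), mul(add(Z, Z), add(Z, Z))))
  [6] S(add(add(S(add(SZ, Z)), mul(add(Z, SSZ), add(SSSZ, Z))), mul(add(Z, Z), add(Z, Z))))
  [7] S(add(S(add(add(SZ, Z), mul(add(Z, SSZ), add(SSSZ, Z)))), mul(add(Z, Z), add(Z, Z))))
  [8] S(S(add(add(add(SZ, Z), mul(add(Z, SSZ), add(SSSZ, Z))), mul(add(Z, Z), add(Z, Z)))))
  [9] S(S(add(add(S(add(Z, Z)), mul(add(Z, SSZ), add(SSSZ, Z))), mul(add(Z, Z), add(Z, Z)))))
  [10] S(S(add(S(add(add(Z, Z), mul(add(Z, SSZ), add(SSSZ, Z)))), mul(add(Z, Z), add(Z, Z)))))
  [11] S(S(S(add(add(add(Z, Z), mul(add(Z, SSZ), add(SSSZ, Z))), mul(add(Z, Z), add(Z, Z))))))
  [12] S(S(S(add(add(Z, mul(add(Z, SSZ), add(SSSZ, Z))), mul(add(Z, Z), add(Z, Z))))))
  [13] S(S(S(add(mul(add(Z, SSZ), add(SSSZ, Z)), mul(add(Z, Z), add(Z, Z))))))
  [14] S(S(S(add(mul(SSZ, add(SSSZ, Z)), mul(add(Z, Z), add(Z, Z))))))
  [15] S(S(S(add(add(add(SSSZ, Z), mul(SZ, add(SSSZ, Z))), mul(add(Z, Z), add(Z, Z))))))
  [16] S(S(S(add(add(S(add(SSZ, Z)), mul(SZ, add(SSSZ, Z))), mul(add(Z, Z), add(Z, Z))))))
  [17] S(S(S(add(S(add(add(SSZ, Z), mul(SZ, add(SSSZ, Z)))), mul(add(Z, Z), add(Z, Z))))))
  [18] S(S(S(S(add(add(add(SSZ, Z), mul(SZ, add(SSSZ, Z))), mul(add(Z, Z), add(Z, Z)))))))
  [19] S(S(S(S(add(add(S(add(SZ, Z)), mul(SZ, add(SSSZ, Z))), mul(add(Z, Z), add(Z, Z)))))))
  [20] S(S(S(S(add(S(add(add(SZ, Z), mul(SZ, add(SSSZ, Z)))), mul(add(Z, Z), add(Z, Z)))))))
  [21] S(S(S(S(S(add(add(add(SZ, Z), mul(SZ, add(SSSZ, Z))), mul(add(Z, Z), add(Z, Z))))))))
  [22] S(S(S(S(S(add(add(S(add(Z, Z)), mul(SZ, add(SSSZ, Z))), mul(add(Z, Z), add(Z, Z))))))))
  [23] S(S(S(S(S(add(S(add(add(Z, Z), mul(SZ, add(SSSZ, Z)))), mul(add(Z, Z), add(Z, Z))))))))
  [24] S(S(S(S(S(S(add(add(add(Z, Z), mul(SZ, add(SSSZ, Z))), mul(add(Z, Z), add(Z, Z)))))))))
  [25] S(S(S(S(S(S(add(add(Z, mul(SZ, add(SSSZ, Z))), mul(add(Z, Z), add(Z, Z)))))))))
  [26] S(S(S(S(S(S(add(mul(SZ, add(SSSZ, Z)), mul(add(Z, Z), add(Z, Z)))))))))
  [27] S(S(S(S(S(S(add(add(add(SSSZ, Z), mul(Z, add(SSSZ, Z))), mul(add(Z, Z), add(Z, Z)))))))))
  [28] S(S(S(S(S(S(add(add(S(add(SSZ, Z)), mul(Z, add(SSSZ, Z))), mul(add(Z, Z), add(Z, Z)))))))))
  [29] S(S(S(S(S(S(add(S(add(add(SSZ, Z), mul(Z, add(SSSZ, Z)))), mul(add(Z, Z), add(Z, Z)))))))))
  [30] S(S(S(S(S(S(S(add(add(add(SSZ, Z), mul(Z, add(SSSZ, Z))), mul(add(Z, Z), add(Z, Z))))))))))
  [31] S(S(S(S(S(S(S(add(add(S(add(SZ, Z)), mul(Z, add(SSSZ, Z))), mul(add(Z, Z), add(Z, Z))))))))))
  [32] S(S(S(S(S(S(S(add(S(add(add(SZ, Z), mul(Z, add(SSSZ, Z)))), mul(add(Z, Z), add(Z, Z))))))))))
  [33] S(S(S(S(S(S(S(S(add(add(add(SZ, Z), mul(Z, add(SSSZ, Z))), mul(add(Z, Z), add(Z, Z)))))))))))
  [34] S(S(S(S(S(S(S(S(add(add(S(add(Z, Z)), mul(Z, add(SSSZ, Z))), mul(add(Z, Z), add(Z, Z)))))))))))
  [35] S(S(S(S(S(S(S(S(add(S(add(add(Z, Z), mul(Z, add(SSSZ, Z)))), mul(add(Z, Z), add(Z, Z)))))))))))
  [36] S(S(S(S(S(S(S(S(S(add(add(add(Z, Z), mul(Z, add(SSSZ, Z))), mul(add(Z, Z), add(Z, Z))))))))))))
  [37] S(S(S(S(S(S(S(S(S(add(add(Z, mul(Z, add(SSSZ, Z))), mul(add(Z, Z), add(Z, Z))))))))))))
  [38] S(S(S(S(S(S(S(S(S(add(mul(Z, add(SSSZ, Z)), mul(add(Z, Z), add(Z, Z))))))))))))
  [39] S(S(S(S(S(S(S(S(S(add(Z, mul(add(Z, Z), add(Z, Z))))))))))))
  [40] S(S(S(S(S(S(S(S(S(mul(add(Z, Z), add(Z, Z)))))))))))
  [41] S(S(S(S(S(S(S(S(S(mul(Z, add(Z, Z)))))))))))
  [42] S^9(Z)

Term B:
  start: add(add(SZ, mul(SSZ, Z)), add(add(Z, SSZ), SZ))
  [1] add(S(add(Z, mul(SSZ, Z))), add(add(Z, SSZ), SZ))
  [2] S(add(add(Z, mul(SSZ, Z)), add(add(Z, SSZ), SZ)))
  [3] S(add(mul(SSZ, Z), add(add(Z, SSZ), SZ)))
  [4] S(add(add(Z, mul(SZ, Z)), add(add(Z, SSZ), SZ)))
  [5] S(add(mul(SZ, Z), add(add(Z, SSZ), SZ)))
  [6] S(add(add(Z, mul(Z, Z)), add(add(Z, SSZ), SZ)))
  [7] S(add(mul(Z, Z), add(add(Z, SSZ), SZ)))
  [8] S(add(Z, add(add(Z, SSZ), SZ)))
  [9] S(add(add(Z, SSZ), SZ))
  [10] S(add(SSZ, SZ))
  [11] S(S(add(SZ, SZ)))
  [12] S(S(S(add(Z, SZ))))
  [13] S^4(Z)

Answer: DIFFERENT — A ⇓ S^9(Z), B ⇓ S^4(Z)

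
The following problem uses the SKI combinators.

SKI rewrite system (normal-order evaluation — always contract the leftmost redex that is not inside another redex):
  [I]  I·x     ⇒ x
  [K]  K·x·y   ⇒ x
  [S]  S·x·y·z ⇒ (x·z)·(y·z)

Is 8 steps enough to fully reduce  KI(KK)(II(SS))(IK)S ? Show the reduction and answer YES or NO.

Answer: YES — reaches normal form SS(KS) in 6 ≤ 8 steps

Reduction:
  start: KI(KK)(II(SS))(IK)S
  [1] I(II(SS))(IK)S
  [2] II(SS)(IK)S
  [3] I(SS)(IK)S
  [4] SS(IK)S
  [5] SS(IKS)
  [6] SS(KS)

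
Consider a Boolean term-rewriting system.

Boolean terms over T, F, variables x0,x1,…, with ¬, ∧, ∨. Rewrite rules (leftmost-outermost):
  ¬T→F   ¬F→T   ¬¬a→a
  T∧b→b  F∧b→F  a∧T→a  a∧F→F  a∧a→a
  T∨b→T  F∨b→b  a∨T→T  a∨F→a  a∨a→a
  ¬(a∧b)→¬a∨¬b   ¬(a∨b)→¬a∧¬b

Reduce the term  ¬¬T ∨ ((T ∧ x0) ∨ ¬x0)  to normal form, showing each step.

Answer: normal form = T  (in 2 steps)

Working:
  start: ¬¬T ∨ ((T ∧ x0) ∨ ¬x0)
  [1] T ∨ ((T ∧ x0) ∨ ¬x0)
  [2] T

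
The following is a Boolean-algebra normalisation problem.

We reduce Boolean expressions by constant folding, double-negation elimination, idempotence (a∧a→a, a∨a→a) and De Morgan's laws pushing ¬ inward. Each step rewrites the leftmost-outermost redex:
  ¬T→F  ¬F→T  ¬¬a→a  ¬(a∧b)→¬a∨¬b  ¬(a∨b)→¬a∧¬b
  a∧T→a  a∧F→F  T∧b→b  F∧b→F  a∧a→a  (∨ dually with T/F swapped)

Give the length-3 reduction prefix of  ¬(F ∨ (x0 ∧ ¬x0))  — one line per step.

Answer: after 3 steps: ¬(x0 ∧ ¬x0)

Reduction:
  start: ¬(F ∨ (x0 ∧ ¬x0))
  →1  ¬F ∧ ¬(x0 ∧ ¬x0)
  →2  T ∧ ¬(x0 ∧ ¬x0)
  →3  ¬(x0 ∧ ¬x0)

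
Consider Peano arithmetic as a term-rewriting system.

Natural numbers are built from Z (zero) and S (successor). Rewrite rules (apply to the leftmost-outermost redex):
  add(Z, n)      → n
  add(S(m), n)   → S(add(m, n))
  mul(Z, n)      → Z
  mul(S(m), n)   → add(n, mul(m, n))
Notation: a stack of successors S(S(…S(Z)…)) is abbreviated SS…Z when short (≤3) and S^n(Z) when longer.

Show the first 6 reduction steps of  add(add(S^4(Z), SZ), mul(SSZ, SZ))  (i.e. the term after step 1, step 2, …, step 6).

Answer: after 6 steps: S(S(S(add(add(SZ, SZ), mul(SSZ, SZ)))))

Working:
  start: add(add(S^4(Z), SZ), mul(SSZ, SZ))
  →1  add(S(add(SSSZ, SZ)), mul(SSZ, SZ))
  →2  S(add(add(SSSZ, SZ), mul(SSZ, SZ)))
  →3  S(add(S(add(SSZ, SZ)), mul(SSZ, SZ)))
  →4  S(S(add(add(SSZ, SZ), mul(SSZ, SZ))))
  →5  S(S(add(S(add(SZ, SZ)), mul(SSZ, SZ))))
  →6  S(S(S(add(add(SZ, SZ), mul(SSZ, SZ)))))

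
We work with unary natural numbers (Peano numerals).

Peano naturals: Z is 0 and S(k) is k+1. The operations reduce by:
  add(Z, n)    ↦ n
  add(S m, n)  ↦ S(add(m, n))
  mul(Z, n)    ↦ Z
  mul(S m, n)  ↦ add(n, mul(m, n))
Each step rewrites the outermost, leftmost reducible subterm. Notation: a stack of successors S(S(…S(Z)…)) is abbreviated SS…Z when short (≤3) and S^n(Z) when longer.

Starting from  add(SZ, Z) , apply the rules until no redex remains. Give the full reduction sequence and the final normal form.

Answer: normal form = SZ  (in 2 steps)

Reduction:
  start: add(SZ, Z)
  [1] S(add(Z, Z))
  [2] SZ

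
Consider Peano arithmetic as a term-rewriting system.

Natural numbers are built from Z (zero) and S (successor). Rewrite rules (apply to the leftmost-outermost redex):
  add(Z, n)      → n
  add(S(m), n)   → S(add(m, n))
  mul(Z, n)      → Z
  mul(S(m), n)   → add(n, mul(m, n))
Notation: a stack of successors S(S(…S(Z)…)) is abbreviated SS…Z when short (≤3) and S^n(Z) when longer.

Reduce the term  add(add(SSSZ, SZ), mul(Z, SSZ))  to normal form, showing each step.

  start: add(add(SSSZ, SZ), mul(Z, SSZ))
  step 1: add(S(add(SSZ, SZ)), mul(Z, SSZ))
  step 2: S(add(add(SSZ, SZ), mul(Z, SSZ)))
  step 3: S(add(S(add(SZ, SZ)), mul(Z, SSZ)))
  step 4: S(S(add(add(SZ, SZ), mul(Z, SSZ))))
  step 5: S(S(add(S(add(Z, SZ)), mul(Z, SSZ))))
  step 6: S(S(S(add(add(Z, SZ), mul(Z, SSZ)))))
  step 7: S(S(S(add(SZ, mul(Z, SSZ)))))
  step 8: S(S(S(S(add(Z, mul(Z, SSZ))))))
  step 9: S(S(S(S(mul(Z, SSZ)))))
  step 10: S^4(Z)

Answer: normal form = S^4(Z)  (in 10 steps)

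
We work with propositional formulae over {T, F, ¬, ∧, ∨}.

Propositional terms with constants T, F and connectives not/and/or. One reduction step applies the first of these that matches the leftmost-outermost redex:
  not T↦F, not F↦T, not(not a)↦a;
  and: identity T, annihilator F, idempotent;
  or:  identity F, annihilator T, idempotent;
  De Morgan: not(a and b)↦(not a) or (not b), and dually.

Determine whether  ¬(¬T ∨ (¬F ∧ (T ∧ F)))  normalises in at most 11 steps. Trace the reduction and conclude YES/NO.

  start: ¬(¬T ∨ (¬F ∧ (T ∧ F)))
  →1  ¬¬T ∧ ¬(¬F ∧ (T ∧ F))
  →2  T ∧ ¬(¬F ∧ (T ∧ F))
  →3  ¬(¬F ∧ (T ∧ F))
  →4  ¬¬F ∨ ¬(T ∧ F)
  →5  F ∨ ¬(T ∧ F)
  →6  ¬(T ∧ F)
  →7  ¬T ∨ ¬F
  →8  F ∨ ¬F
  →9  ¬F
  →10  T

Answer: YES — reaches normal form T in 10 ≤ 11 steps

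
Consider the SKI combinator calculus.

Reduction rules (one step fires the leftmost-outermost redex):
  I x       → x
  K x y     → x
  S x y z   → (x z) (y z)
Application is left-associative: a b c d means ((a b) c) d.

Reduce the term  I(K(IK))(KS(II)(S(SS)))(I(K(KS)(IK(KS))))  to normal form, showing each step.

Answer: normal form = K(KS)  (in 5 steps)

Derivation:
  start: I(K(IK))(KS(II)(S(SS)))(I(K(KS)(IK(KS))))
  [1] K(IK)(KS(II)(S(SS)))(I(K(KS)(IK(KS))))
  [2] IK(I(K(KS)(IK(KS))))
  [3] K(I(K(KS)(IK(KS))))
  [4] K(K(KS)(IK(KS)))
  [5] K(KS)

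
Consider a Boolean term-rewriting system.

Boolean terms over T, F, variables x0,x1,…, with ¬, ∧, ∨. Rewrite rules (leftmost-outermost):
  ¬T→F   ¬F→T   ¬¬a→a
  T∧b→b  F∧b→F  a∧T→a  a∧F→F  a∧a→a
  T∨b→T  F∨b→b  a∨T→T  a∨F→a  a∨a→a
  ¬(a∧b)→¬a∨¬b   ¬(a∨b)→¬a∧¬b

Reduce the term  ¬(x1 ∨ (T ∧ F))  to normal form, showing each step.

Answer: normal form = ¬x1  (in 6 steps)

Reduction:
  start: ¬(x1 ∨ (T ∧ F))
  [1] ¬x1 ∧ ¬(T ∧ F)
  [2] ¬x1 ∧ (¬T ∨ ¬F)
  [3] ¬x1 ∧ (F ∨ ¬F)
  [4] ¬x1 ∧ ¬F
  [5] ¬x1 ∧ T
  [6] ¬x1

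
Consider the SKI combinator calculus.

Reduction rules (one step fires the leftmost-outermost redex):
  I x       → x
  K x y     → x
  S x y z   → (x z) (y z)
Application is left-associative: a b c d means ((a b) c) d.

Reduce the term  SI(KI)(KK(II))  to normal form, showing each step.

  start: SI(KI)(KK(II))
  step 1: I(KK(II))(KI(KK(II)))
  step 2: KK(II)(KI(KK(II)))
  step 3: K(KI(KK(II)))
  step 4: KI

Answer: normal form = KI  (in 4 steps)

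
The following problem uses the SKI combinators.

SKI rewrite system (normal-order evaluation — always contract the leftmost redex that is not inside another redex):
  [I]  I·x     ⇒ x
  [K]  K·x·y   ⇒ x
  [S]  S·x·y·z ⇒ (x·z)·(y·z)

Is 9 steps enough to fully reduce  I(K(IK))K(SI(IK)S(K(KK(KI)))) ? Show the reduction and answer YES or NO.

Answer: YES — reaches normal form K(S(KS)(KK)) in 7 ≤ 9 steps

Reduction:
  start: I(K(IK))K(SI(IK)S(K(KK(KI))))
  →1  K(IK)K(SI(IK)S(K(KK(KI))))
  →2  IK(SI(IK)S(K(KK(KI))))
  →3  K(SI(IK)S(K(KK(KI))))
  →4  K(IS(IKS)(K(KK(KI))))
  →5  K(S(IKS)(K(KK(KI))))
  →6  K(S(KS)(K(KK(KI))))
  →7  K(S(KS)(KK))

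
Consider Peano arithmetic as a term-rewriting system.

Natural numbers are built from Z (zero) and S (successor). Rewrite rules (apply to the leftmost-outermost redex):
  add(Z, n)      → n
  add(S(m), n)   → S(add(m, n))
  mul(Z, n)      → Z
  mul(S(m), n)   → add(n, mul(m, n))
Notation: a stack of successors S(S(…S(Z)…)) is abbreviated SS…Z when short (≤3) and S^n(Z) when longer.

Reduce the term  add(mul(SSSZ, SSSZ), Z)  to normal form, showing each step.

  start: add(mul(SSSZ, SSSZ), Z)
  [1] add(add(SSSZ, mul(SSZ, SSSZ)), Z)
  [2] add(S(add(SSZ, mul(SSZ, SSSZ))), Z)
  [3] S(add(add(SSZ, mul(SSZ, SSSZ)), Z))
  [4] S(add(S(add(SZ, mul(SSZ, SSSZ))), Z))
  [5] S(S(add(add(SZ, mul(SSZ, SSSZ)), Z)))
  [6] S(S(add(S(add(Z, mul(SSZ, SSSZ))), Z)))
  [7] S(S(S(add(add(Z, mul(SSZ, SSSZ)), Z))))
  [8] S(S(S(add(mul(SSZ, SSSZ), Z))))
  [9] S(S(S(add(add(SSSZ, mul(SZ, SSSZ)), Z))))
  [10] S(S(S(add(S(add(SSZ, mul(SZ, SSSZ))), Z))))
  [11] S(S(S(S(add(add(SSZ, mul(SZ, SSSZ)), Z)))))
  [12] S(S(S(S(add(S(add(SZ, mul(SZ, SSSZ))), Z)))))
  [13] S(S(S(S(S(add(add(SZ, mul(SZ, SSSZ)), Z))))))
  [14] S(S(S(S(S(add(S(add(Z, mul(SZ, SSSZ))), Z))))))
  [15] S(S(S(S(S(S(add(add(Z, mul(SZ, SSSZ)), Z)))))))
  [16] S(S(S(S(S(S(add(mul(SZ, SSSZ), Z)))))))
  [17] S(S(S(S(S(S(add(add(SSSZ, mul(Z, SSSZ)), Z)))))))
  [18] S(S(S(S(S(S(add(S(add(SSZ, mul(Z, SSSZ))), Z)))))))
  [19] S(S(S(S(S(S(S(add(add(SSZ, mul(Z, SSSZ)), Z))))))))
  [20] S(S(S(S(S(S(S(add(S(add(SZ, mul(Z, SSSZ))), Z))))))))
  [21] S(S(S(S(S(S(S(S(add(add(SZ, mul(Z, SSSZ)), Z)))))))))
  [22] S(S(S(S(S(S(S(S(add(S(add(Z, mul(Z, SSSZ))), Z)))))))))
  [23] S(S(S(S(S(S(S(S(S(add(add(Z, mul(Z, SSSZ)), Z))))))))))
  [24] S(S(S(S(S(S(S(S(S(add(mul(Z, SSSZ), Z))))))))))
  [25] S(S(S(S(S(S(S(S(S(add(Z, Z))))))))))
  [26] S^9(Z)

Answer: normal form = S^9(Z)  (in 26 steps)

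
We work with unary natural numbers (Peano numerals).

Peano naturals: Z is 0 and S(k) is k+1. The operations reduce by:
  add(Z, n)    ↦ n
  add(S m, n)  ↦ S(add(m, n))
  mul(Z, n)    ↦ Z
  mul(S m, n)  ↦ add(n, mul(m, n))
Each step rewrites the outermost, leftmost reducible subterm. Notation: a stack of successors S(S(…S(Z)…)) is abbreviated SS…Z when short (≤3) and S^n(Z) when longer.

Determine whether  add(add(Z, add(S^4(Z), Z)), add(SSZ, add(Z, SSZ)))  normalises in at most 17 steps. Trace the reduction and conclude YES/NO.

Answer: YES — reaches normal form S^8(Z) in 15 ≤ 17 steps

Reduction:
  start: add(add(Z, add(S^4(Z), Z)), add(SSZ, add(Z, SSZ)))
  [1] add(add(S^4(Z), Z), add(SSZ, add(Z, SSZ)))
  [2] add(S(add(SSSZ, Z)), add(SSZ, add(Z, SSZ)))
  [3] S(add(add(SSSZ, Z), add(SSZ, add(Z, SSZ))))
  [4] S(add(S(add(SSZ, Z)), add(SSZ, add(Z, SSZ))))
  [5] S(S(add(add(SSZ, Z), add(SSZ, add(Z, SSZ)))))
  [6] S(S(add(S(add(SZ, Z)), add(SSZ, add(Z, SSZ)))))
  [7] S(S(S(add(add(SZ, Z), add(SSZ, add(Z, SSZ))))))
  [8] S(S(S(add(S(add(Z, Z)), add(SSZ, add(Z, SSZ))))))
  [9] S(S(S(S(add(add(Z, Z), add(SSZ, add(Z, SSZ)))))))
  [10] S(S(S(S(add(Z, add(SSZ, add(Z, SSZ)))))))
  [11] S(S(S(S(add(SSZ, add(Z, SSZ))))))
  [12] S(S(S(S(S(add(SZ, add(Z, SSZ)))))))
  [13] S(S(S(S(S(S(add(Z, add(Z, SSZ))))))))
  [14] S(S(S(S(S(S(add(Z, SSZ)))))))
  [15] S^8(Z)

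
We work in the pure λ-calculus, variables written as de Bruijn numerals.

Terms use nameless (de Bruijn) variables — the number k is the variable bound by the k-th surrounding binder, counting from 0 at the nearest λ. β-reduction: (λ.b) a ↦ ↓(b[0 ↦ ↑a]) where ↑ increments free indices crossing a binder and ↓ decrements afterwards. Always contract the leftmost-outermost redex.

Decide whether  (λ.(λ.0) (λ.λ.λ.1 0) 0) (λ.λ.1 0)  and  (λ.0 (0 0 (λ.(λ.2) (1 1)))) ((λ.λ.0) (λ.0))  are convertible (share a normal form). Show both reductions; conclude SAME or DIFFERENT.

Answer: DIFFERENT — A ⇓ λ.λ.1 0, B ⇓ λ.λ.0

Derivation:
Term A:
  start: (λ.(λ.0) (λ.λ.λ.1 0) 0) (λ.λ.1 0)
  →1  (λ.0) (λ.λ.λ.1 0) (λ.λ.1 0)
  →2  (λ.λ.λ.1 0) (λ.λ.1 0)
  →3  λ.λ.1 0

Term B:
  start: (λ.0 (0 0 (λ.(λ.2) (1 1)))) ((λ.λ.0) (λ.0))
  →1  (λ.λ.0) (λ.0) ((λ.λ.0) (λ.0) ((λ.λ.0) (λ.0)) (λ.(λ.(λ.λ.0) (λ.0)) ((λ.λ.0) (λ.0) ((λ.λ.0) (λ.0)))))
  →2  (λ.0) ((λ.λ.0) (λ.0) ((λ.λ.0) (λ.0)) (λ.(λ.(λ.λ.0) (λ.0)) ((λ.λ.0) (λ.0) ((λ.λ.0) (λ.0)))))
  →3  (λ.λ.0) (λ.0) ((λ.λ.0) (λ.0)) (λ.(λ.(λ.λ.0) (λ.0)) ((λ.λ.0) (λ.0) ((λ.λ.0) (λ.0))))
  →4  (λ.0) ((λ.λ.0) (λ.0)) (λ.(λ.(λ.λ.0) (λ.0)) ((λ.λ.0) (λ.0) ((λ.λ.0) (λ.0))))
  →5  (λ.λ.0) (λ.0) (λ.(λ.(λ.λ.0) (λ.0)) ((λ.λ.0) (λ.0) ((λ.λ.0) (λ.0))))
  →6  (λ.0) (λ.(λ.(λ.λ.0) (λ.0)) ((λ.λ.0) (λ.0) ((λ.λ.0) (λ.0))))
  →7  λ.(λ.(λ.λ.0) (λ.0)) ((λ.λ.0) (λ.0) ((λ.λ.0) (λ.0)))
  →8  λ.(λ.λ.0) (λ.0)
  →9  λ.λ.0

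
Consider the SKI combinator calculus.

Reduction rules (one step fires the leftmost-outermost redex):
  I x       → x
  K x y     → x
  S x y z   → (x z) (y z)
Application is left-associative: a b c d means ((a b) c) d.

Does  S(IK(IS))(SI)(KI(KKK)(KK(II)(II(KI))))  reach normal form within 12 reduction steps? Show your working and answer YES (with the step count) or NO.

Answer: YES — reaches normal form S(SI(K(KI))) in 9 ≤ 12 steps

Working:
  start: S(IK(IS))(SI)(KI(KKK)(KK(II)(II(KI))))
  →1  IK(IS)(KI(KKK)(KK(II)(II(KI))))(SI(KI(KKK)(KK(II)(II(KI)))))
  →2  K(IS)(KI(KKK)(KK(II)(II(KI))))(SI(KI(KKK)(KK(II)(II(KI)))))
  →3  IS(SI(KI(KKK)(KK(II)(II(KI)))))
  →4  S(SI(KI(KKK)(KK(II)(II(KI)))))
  →5  S(SI(I(KK(II)(II(KI)))))
  →6  S(SI(KK(II)(II(KI))))
  →7  S(SI(K(II(KI))))
  →8  S(SI(K(I(KI))))
  →9  S(SI(K(KI)))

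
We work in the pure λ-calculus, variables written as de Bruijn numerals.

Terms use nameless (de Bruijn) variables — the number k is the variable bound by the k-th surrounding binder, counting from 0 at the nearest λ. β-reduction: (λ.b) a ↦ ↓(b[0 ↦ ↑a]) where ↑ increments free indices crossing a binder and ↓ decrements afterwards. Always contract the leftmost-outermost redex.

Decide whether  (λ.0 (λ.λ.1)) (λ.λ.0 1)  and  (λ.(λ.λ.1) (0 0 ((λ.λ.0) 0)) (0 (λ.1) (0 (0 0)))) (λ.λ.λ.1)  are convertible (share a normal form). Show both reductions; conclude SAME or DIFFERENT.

Term A:
  start: (λ.0 (λ.λ.1)) (λ.λ.0 1)
  →1  (λ.λ.0 1) (λ.λ.1)
  →2  λ.0 (λ.λ.1)

Term B:
  start: (λ.(λ.λ.1) (0 0 ((λ.λ.0) 0)) (0 (λ.1) (0 (0 0)))) (λ.λ.λ.1)
  →1  (λ.λ.1) ((λ.λ.λ.1) (λ.λ.λ.1) ((λ.λ.0) (λ.λ.λ.1))) ((λ.λ.λ.1) (λ.λ.λ.λ.1) ((λ.λ.λ.1) ((λ.λ.λ.1) (λ.λ.λ.1))))
  →2  (λ.(λ.λ.λ.1) (λ.λ.λ.1) ((λ.λ.0) (λ.λ.λ.1))) ((λ.λ.λ.1) (λ.λ.λ.λ.1) ((λ.λ.λ.1) ((λ.λ.λ.1) (λ.λ.λ.1))))
  →3  (λ.λ.λ.1) (λ.λ.λ.1) ((λ.λ.0) (λ.λ.λ.1))
  →4  (λ.λ.1) ((λ.λ.0) (λ.λ.λ.1))
  →5  λ.(λ.λ.0) (λ.λ.λ.1)
  →6  λ.λ.0

Answer: DIFFERENT — A ⇓ λ.0 (λ.λ.1), B ⇓ λ.λ.0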